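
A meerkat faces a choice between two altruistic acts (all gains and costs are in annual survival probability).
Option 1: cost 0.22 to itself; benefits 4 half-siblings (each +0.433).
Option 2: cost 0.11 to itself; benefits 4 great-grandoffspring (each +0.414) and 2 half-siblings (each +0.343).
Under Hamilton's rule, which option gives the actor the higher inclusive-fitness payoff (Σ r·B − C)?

Option 2

Option 1: r to a half-sibling = 0.25.
Option 1: Σ r·B − C = (4·0.25·0.433) − 0.22 = 0.213.
Option 2: r to a great-grandoffspring = 0.125.
Option 2: r to a half-sibling = 0.25.
Option 2: Σ r·B − C = (4·0.125·0.414 + 2·0.25·0.343) − 0.11 = 0.2685.
Option 2 has the higher net inclusive-fitness payoff.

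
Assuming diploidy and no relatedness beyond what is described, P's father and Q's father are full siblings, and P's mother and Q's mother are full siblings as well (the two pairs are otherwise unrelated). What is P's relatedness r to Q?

0.25

Independent pedigree routes through distinct common ancestors add.
P and Q are related in two ways: first cousins through their fathers (r = 1/8) and first cousins through their mothers (r = 1/8) — i.e. double first cousins.
r = 1/8 + 1/8 = 1/4 = 0.25.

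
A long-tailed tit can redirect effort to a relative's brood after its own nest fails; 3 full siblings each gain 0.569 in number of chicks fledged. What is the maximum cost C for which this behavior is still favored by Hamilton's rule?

r to a full sibling = 0.5 (full sibs share both parents — two paths of length 2: r = 2·(1/2)^2 = 1/2).
Hamilton's rule: n·r·B > C, so the trait is favored while C < n·r·B = 3·0.5·0.569 = 0.8535.

0.8535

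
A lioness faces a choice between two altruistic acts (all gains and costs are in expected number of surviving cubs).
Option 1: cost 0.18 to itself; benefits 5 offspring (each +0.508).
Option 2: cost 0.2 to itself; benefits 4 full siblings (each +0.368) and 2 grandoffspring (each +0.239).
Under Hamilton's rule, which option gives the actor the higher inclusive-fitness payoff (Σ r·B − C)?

Option 1

Option 1: r to an offspring = 0.5.
Option 1: Σ r·B − C = (5·0.5·0.508) − 0.18 = 1.09.
Option 2: r to a full sibling = 0.5.
Option 2: r to a grandoffspring = 0.25.
Option 2: Σ r·B − C = (4·0.5·0.368 + 2·0.25·0.239) − 0.2 = 0.6555.
Option 1 has the higher net inclusive-fitness payoff.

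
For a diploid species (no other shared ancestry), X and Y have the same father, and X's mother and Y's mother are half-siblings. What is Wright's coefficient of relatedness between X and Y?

0.3125

With two independent routes of shared ancestry, r is the sum of the two contributions.
X and Y are related in two ways: half-sibs through their shared father (r = 1/4) and half first cousins through their mothers (r = 1/16).
r = 1/4 + 1/16 = 5/16 = 0.3125.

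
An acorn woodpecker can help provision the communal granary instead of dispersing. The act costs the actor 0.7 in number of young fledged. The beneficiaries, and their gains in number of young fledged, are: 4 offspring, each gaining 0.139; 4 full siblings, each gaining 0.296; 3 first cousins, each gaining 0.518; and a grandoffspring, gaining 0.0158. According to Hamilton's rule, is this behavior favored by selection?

Hamilton's rule: the trait is favored when the sum of r·B over every recipient exceeds the actor's cost C.
r to an offspring = 1/2 (one parent–offspring link: r = (1/2)^1 = 1/2).
r to a full sibling = 0.5 (full sibs share both parents — two paths of length 2: r = 2·(1/2)^2 = 1/2).
r to a first cousin = 0.125 (first cousins share one grandparent pair — two paths of length 4: r = 2·(1/2)^4 = 1/8).
r to a grandoffspring = 0.25 (two parent–offspring links: r = (1/2)^2 = 1/4).
Summing one r·B term per recipient: 4·0.5·0.139 + 4·0.5·0.296 + 3·0.125·0.518 + 1·0.25·0.0158 = 1.0682.
1.0682 > 0.7: the indirect benefit exceeds the cost.

Yes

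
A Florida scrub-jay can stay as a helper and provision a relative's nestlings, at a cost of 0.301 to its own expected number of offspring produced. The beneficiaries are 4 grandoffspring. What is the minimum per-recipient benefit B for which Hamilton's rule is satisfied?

r to a grandoffspring = 1/4 (two parent–offspring links: r = (1/2)^2 = 1/4).
Hamilton's rule with n recipients of equal r: n·r·B > C, so B > C/(n·r) = 0.301/(4·0.25) = 0.301.

0.301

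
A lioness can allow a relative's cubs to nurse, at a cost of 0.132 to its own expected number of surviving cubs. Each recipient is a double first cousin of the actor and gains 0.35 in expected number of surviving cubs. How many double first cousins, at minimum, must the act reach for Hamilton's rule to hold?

2

r to a double first cousin = 1/4 (double first cousins share both grandparent pairs — four paths of length 4: r = 4·(1/2)^4 = 1/4).
Hamilton's rule: n·r·B > C  ⇒  n > C/(r·B) = 0.132/(0.25·0.35) = 1.509.
The smallest integer exceeding 1.509 is 2.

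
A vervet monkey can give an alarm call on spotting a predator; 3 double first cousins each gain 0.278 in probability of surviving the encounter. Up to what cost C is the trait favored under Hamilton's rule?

0.2085

r to a double first cousin = 0.25 (double first cousins share both grandparent pairs — four paths of length 4: r = 4·(1/2)^4 = 1/4).
Hamilton's rule: n·r·B > C, so the trait is favored while C < n·r·B = 3·0.25·0.278 = 0.2085.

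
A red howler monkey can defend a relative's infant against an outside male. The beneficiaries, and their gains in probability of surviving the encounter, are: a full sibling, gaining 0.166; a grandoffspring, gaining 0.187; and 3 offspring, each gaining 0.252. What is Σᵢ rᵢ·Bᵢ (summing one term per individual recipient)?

r to a full sibling = 1/2 (full sibs share both parents — two paths of length 2: r = 2·(1/2)^2 = 1/2).
r to a grandoffspring = 0.25 (two parent–offspring links: r = (1/2)^2 = 1/4).
r to an offspring = 0.5 (one parent–offspring link: r = (1/2)^1 = 1/2).
Summing one r·B term per recipient: 1·0.5·0.166 + 1·0.25·0.187 + 3·0.5·0.252 = 0.50775.

0.50775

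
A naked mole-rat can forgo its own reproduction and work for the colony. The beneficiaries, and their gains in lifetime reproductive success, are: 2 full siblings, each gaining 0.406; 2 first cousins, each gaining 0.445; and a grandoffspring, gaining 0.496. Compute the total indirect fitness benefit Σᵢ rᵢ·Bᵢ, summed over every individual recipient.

0.64125

r to a full sibling = 1/2 (full sibs share both parents — two paths of length 2: r = 2·(1/2)^2 = 1/2).
r to a first cousin = 0.125 (first cousins share one grandparent pair — two paths of length 4: r = 2·(1/2)^4 = 1/8).
r to a grandoffspring = 0.25 (two parent–offspring links: r = (1/2)^2 = 1/4).
Summing one r·B term per recipient: 2·0.5·0.406 + 2·0.125·0.445 + 1·0.25·0.496 = 0.64125.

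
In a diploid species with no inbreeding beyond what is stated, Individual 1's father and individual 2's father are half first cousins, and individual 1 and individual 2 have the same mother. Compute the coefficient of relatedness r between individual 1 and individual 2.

0.265625

Wright's path rule: contributions from independent ancestry routes add.
Individual 1 and individual 2 are related in two ways: half second cousins through their fathers (r = 1/64) and half-sibs through their shared mother (r = 1/4).
r = 1/64 + 1/4 = 0.265625.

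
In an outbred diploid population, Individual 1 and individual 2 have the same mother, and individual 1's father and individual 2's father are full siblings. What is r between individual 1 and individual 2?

0.375

Independent pedigree routes through distinct common ancestors add.
Individual 1 and individual 2 are related in two ways: half-sibs through their shared mother (r = 1/4) and first cousins through their fathers (r = 1/8).
r = 1/4 + 1/8 = 0.375.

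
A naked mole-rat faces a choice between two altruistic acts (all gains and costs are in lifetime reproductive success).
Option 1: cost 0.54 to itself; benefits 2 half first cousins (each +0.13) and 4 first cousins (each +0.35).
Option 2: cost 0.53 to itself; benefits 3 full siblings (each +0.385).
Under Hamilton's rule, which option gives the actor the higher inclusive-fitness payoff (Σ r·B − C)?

Option 1: r to a half first cousin = 0.0625.
Option 1: r to a first cousin = 0.125.
Option 1: Σ r·B − C = (2·0.0625·0.13 + 4·0.125·0.35) − 0.54 = -0.34875.
Option 2: r to a full sibling = 0.5.
Option 2: Σ r·B − C = (3·0.5·0.385) − 0.53 = 0.0475.
Option 2 has the higher net inclusive-fitness payoff.

Option 2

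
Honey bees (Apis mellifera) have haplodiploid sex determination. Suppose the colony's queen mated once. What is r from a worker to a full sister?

0.75

Haplodiploid full sisters inherit their father's entire haploid genome identically (contributing 1/2) and on average half of their mother's contribution (1/2 · 1/2 = 1/4); r = 1/2 + 1/4 = 3/4.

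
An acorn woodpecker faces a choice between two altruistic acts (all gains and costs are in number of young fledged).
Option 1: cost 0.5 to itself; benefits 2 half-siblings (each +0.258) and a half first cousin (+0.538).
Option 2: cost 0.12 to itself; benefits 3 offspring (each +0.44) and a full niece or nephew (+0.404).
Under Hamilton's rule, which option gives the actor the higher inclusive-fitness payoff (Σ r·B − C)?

Option 1: r to a half-sibling = 0.25.
Option 1: r to a half first cousin = 0.0625.
Option 1: Σ r·B − C = (2·0.25·0.258 + 1·0.0625·0.538) − 0.5 = -0.337375.
Option 2: r to an offspring = 0.5.
Option 2: r to a full niece or nephew = 0.25.
Option 2: Σ r·B − C = (3·0.5·0.44 + 1·0.25·0.404) − 0.12 = 0.641.
Option 2 has the higher net inclusive-fitness payoff.

Option 2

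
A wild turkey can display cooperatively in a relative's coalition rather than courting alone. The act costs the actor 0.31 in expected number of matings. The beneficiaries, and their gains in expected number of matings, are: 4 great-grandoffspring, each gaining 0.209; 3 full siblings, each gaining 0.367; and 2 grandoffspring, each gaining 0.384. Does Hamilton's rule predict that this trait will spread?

Hamilton's rule: the trait is favored when the sum of r·B over every recipient exceeds the actor's cost C.
r to a great-grandoffspring = 0.125 (three parent–offspring links: r = (1/2)^3 = 1/8).
r to a full sibling = 0.5 (full sibs share both parents — two paths of length 2: r = 2·(1/2)^2 = 1/2).
r to a grandoffspring = 0.25 (two parent–offspring links: r = (1/2)^2 = 1/4).
Summing one r·B term per recipient: 4·0.125·0.209 + 3·0.5·0.367 + 2·0.25·0.384 = 0.847.
0.847 > 0.31: the indirect benefit exceeds the cost.

Yes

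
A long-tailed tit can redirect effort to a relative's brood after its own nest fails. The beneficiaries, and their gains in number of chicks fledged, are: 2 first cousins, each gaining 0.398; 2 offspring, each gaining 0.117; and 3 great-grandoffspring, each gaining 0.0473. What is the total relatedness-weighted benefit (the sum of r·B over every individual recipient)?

r to a first cousin = 0.125 (first cousins share one grandparent pair — two paths of length 4: r = 2·(1/2)^4 = 1/8).
r to an offspring = 0.5 (one parent–offspring link: r = (1/2)^1 = 1/2).
r to a great-grandoffspring = 1/8 (three parent–offspring links: r = (1/2)^3 = 1/8).
Summing one r·B term per recipient: 2·0.125·0.398 + 2·0.5·0.117 + 3·0.125·0.0473 = 0.2342375.

0.2342375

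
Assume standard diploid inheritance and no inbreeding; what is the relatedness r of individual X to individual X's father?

Each parent–offspring link contributes a factor of 1/2, and independent paths through distinct common ancestors add.
One parent–offspring link: r = (1/2)^1 = 1/2.

0.5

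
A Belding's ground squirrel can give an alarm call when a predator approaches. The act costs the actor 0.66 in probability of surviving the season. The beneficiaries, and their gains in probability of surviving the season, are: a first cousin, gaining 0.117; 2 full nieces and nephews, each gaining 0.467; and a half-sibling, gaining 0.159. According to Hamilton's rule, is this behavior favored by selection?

No

Hamilton's rule: the trait is favored when the sum of r·B over every recipient exceeds the actor's cost C.
r to a first cousin = 1/8 (first cousins share one grandparent pair — two paths of length 4: r = 2·(1/2)^4 = 1/8).
r to a full niece or nephew = 1/4 (full aunt/uncle↔niece/nephew: two paths of length 3 through the shared grandparent pair: r = 2·(1/2)^3 = 1/4).
r to a half-sibling = 0.25 (half-sibs share one parent — one path of length 2: r = (1/2)^2 = 1/4).
Summing one r·B term per recipient: 1·0.125·0.117 + 2·0.25·0.467 + 1·0.25·0.159 = 0.287875.
0.287875 < 0.66: the indirect benefit is less than the cost.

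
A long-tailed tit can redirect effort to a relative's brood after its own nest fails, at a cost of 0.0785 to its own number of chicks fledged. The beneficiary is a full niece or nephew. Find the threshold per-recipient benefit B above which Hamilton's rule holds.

0.314

r to a full niece or nephew = 0.25 (full aunt/uncle↔niece/nephew: two paths of length 3 through the shared grandparent pair: r = 2·(1/2)^3 = 1/4).
Hamilton's rule with n recipients of equal r: n·r·B > C, so B > C/(n·r) = 0.0785/(1·0.25) = 0.314.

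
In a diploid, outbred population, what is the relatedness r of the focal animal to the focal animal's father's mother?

0.25

Each parent–offspring link contributes a factor of 1/2, and independent paths through distinct common ancestors add.
Two parent–offspring links: r = (1/2)^2 = 1/4.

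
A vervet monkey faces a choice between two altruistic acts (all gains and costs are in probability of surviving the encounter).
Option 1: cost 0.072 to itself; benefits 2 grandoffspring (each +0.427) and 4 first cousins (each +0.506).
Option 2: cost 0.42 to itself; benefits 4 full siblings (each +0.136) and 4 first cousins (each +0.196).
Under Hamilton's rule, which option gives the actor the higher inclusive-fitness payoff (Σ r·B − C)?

Option 1

Option 1: r to a grandoffspring = 0.25.
Option 1: r to a first cousin = 0.125.
Option 1: Σ r·B − C = (2·0.25·0.427 + 4·0.125·0.506) − 0.072 = 0.3945.
Option 2: r to a full sibling = 0.5.
Option 2: r to a first cousin = 0.125.
Option 2: Σ r·B − C = (4·0.5·0.136 + 4·0.125·0.196) − 0.42 = -0.05.
Option 1 has the higher net inclusive-fitness payoff.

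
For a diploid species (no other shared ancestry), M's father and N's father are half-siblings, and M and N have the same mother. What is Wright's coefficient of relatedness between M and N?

Wright's path rule: contributions from independent ancestry routes add.
M and N are related in two ways: half first cousins through their fathers (r = 1/16) and half-sibs through their shared mother (r = 1/4).
r = 1/16 + 1/4 = 0.3125.

0.3125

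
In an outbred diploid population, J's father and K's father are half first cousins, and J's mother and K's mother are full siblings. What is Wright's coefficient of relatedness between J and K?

With two independent routes of shared ancestry, r is the sum of the two contributions.
J and K are related in two ways: half second cousins through their fathers (r = 1/64) and first cousins through their mothers (r = 1/8).
r = 1/64 + 1/8 = 0.140625.

0.140625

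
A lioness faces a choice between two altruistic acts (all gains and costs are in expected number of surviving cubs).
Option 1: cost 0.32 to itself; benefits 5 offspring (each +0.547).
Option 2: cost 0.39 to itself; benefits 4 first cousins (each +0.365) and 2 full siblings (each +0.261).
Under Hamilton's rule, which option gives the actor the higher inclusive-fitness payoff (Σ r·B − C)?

Option 1: r to an offspring = 0.5.
Option 1: Σ r·B − C = (5·0.5·0.547) − 0.32 = 1.0475.
Option 2: r to a first cousin = 0.125.
Option 2: r to a full sibling = 0.5.
Option 2: Σ r·B − C = (4·0.125·0.365 + 2·0.5·0.261) − 0.39 = 0.0535.
Option 1 has the higher net inclusive-fitness payoff.

Option 1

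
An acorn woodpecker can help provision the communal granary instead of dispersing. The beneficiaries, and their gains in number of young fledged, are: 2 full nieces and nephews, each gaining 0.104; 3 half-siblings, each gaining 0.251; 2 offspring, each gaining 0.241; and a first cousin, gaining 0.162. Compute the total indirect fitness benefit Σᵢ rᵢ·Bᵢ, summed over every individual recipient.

r to a full niece or nephew = 0.25 (full aunt/uncle↔niece/nephew: two paths of length 3 through the shared grandparent pair: r = 2·(1/2)^3 = 1/4).
r to a half-sibling = 1/4 (half-sibs share one parent — one path of length 2: r = (1/2)^2 = 1/4).
r to an offspring = 1/2 (one parent–offspring link: r = (1/2)^1 = 1/2).
r to a first cousin = 1/8 (first cousins share one grandparent pair — two paths of length 4: r = 2·(1/2)^4 = 1/8).
Summing one r·B term per recipient: 2·0.25·0.104 + 3·0.25·0.251 + 2·0.5·0.241 + 1·0.125·0.162 = 0.5015.

0.5015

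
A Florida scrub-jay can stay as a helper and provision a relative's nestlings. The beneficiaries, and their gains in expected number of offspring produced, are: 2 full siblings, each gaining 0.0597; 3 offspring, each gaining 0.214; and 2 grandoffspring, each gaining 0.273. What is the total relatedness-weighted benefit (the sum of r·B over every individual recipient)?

0.5172

r to a full sibling = 0.5 (full sibs share both parents — two paths of length 2: r = 2·(1/2)^2 = 1/2).
r to an offspring = 1/2 (one parent–offspring link: r = (1/2)^1 = 1/2).
r to a grandoffspring = 0.25 (two parent–offspring links: r = (1/2)^2 = 1/4).
Summing one r·B term per recipient: 2·0.5·0.0597 + 3·0.5·0.214 + 2·0.25·0.273 = 0.5172.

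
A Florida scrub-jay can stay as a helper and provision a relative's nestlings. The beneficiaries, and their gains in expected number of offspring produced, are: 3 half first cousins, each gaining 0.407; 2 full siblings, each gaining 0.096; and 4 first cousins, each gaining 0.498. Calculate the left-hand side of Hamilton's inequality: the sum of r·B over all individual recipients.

r to a half first cousin = 1/16 (half first cousins share one grandparent — one path of length 4: r = (1/2)^4 = 1/16).
r to a full sibling = 0.5 (full sibs share both parents — two paths of length 2: r = 2·(1/2)^2 = 1/2).
r to a first cousin = 1/8 (first cousins share one grandparent pair — two paths of length 4: r = 2·(1/2)^4 = 1/8).
Summing one r·B term per recipient: 3·0.0625·0.407 + 2·0.5·0.096 + 4·0.125·0.498 = 0.4213125.

0.4213125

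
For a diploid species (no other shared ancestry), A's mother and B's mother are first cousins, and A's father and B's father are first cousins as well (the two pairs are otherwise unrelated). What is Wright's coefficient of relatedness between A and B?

0.0625

Wright's path rule: contributions from independent ancestry routes add.
A and B are related in two ways: second cousins through their mothers (r = 1/32) and second cousins through their fathers (r = 1/32).
r = 1/32 + 1/32 = 0.0625.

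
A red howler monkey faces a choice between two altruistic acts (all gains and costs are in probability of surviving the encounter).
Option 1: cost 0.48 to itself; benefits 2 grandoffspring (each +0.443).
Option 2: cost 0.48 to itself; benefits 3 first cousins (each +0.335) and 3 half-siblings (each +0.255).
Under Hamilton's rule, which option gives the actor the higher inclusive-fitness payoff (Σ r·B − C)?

Option 1: r to a grandoffspring = 0.25.
Option 1: Σ r·B − C = (2·0.25·0.443) − 0.48 = -0.2585.
Option 2: r to a first cousin = 0.125.
Option 2: r to a half-sibling = 0.25.
Option 2: Σ r·B − C = (3·0.125·0.335 + 3·0.25·0.255) − 0.48 = -0.163125.
Option 2 has the higher net inclusive-fitness payoff.

Option 2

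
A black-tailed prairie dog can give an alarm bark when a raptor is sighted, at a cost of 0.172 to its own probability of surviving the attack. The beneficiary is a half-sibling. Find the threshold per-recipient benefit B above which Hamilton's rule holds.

0.688

r to a half-sibling = 1/4 (half-sibs share one parent — one path of length 2: r = (1/2)^2 = 1/4).
Hamilton's rule with n recipients of equal r: n·r·B > C, so B > C/(n·r) = 0.172/(1·0.25) = 0.688.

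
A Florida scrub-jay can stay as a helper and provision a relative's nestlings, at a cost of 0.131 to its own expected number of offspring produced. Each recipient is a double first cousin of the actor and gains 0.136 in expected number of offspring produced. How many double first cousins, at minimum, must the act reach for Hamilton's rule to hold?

r to a double first cousin = 1/4 (double first cousins share both grandparent pairs — four paths of length 4: r = 4·(1/2)^4 = 1/4).
Hamilton's rule: n·r·B > C  ⇒  n > C/(r·B) = 0.131/(0.25·0.136) = 3.853.
The smallest integer exceeding 3.853 is 4.

4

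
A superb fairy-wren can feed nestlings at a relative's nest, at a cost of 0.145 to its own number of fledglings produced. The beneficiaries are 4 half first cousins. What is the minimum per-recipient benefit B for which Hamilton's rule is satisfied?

0.58

r to a half first cousin = 1/16 (half first cousins share one grandparent — one path of length 4: r = (1/2)^4 = 1/16).
Hamilton's rule with n recipients of equal r: n·r·B > C, so B > C/(n·r) = 0.145/(4·0.0625) = 0.58.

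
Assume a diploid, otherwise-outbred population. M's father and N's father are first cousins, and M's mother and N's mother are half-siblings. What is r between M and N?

0.09375

With two independent routes of shared ancestry, r is the sum of the two contributions.
M and N are related in two ways: second cousins through their fathers (r = 1/32) and half first cousins through their mothers (r = 1/16).
r = 1/32 + 1/16 = 3/32 = 0.09375.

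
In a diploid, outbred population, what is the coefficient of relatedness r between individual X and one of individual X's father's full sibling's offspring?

0.125

Each parent–offspring link contributes a factor of 1/2, and independent paths through distinct common ancestors add.
First cousins share one grandparent pair — two paths of length 4: r = 2·(1/2)^4 = 1/8.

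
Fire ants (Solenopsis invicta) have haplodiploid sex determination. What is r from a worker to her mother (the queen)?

One meiotic link between diploid queen and diploid daughter: r = 1/2.

0.5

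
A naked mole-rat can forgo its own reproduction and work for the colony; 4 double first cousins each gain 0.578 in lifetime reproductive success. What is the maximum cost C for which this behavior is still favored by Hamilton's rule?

0.578

r to a double first cousin = 0.25 (double first cousins share both grandparent pairs — four paths of length 4: r = 4·(1/2)^4 = 1/4).
Hamilton's rule: n·r·B > C, so the trait is favored while C < n·r·B = 4·0.25·0.578 = 0.578.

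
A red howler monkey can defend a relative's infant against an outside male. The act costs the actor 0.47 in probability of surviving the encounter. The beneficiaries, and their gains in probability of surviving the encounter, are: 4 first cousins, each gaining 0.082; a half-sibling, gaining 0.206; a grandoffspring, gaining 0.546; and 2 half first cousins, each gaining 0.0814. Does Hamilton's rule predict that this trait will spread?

Hamilton's rule: the trait is favored when the sum of r·B over every recipient exceeds the actor's cost C.
r to a first cousin = 0.125 (first cousins share one grandparent pair — two paths of length 4: r = 2·(1/2)^4 = 1/8).
r to a half-sibling = 0.25 (half-sibs share one parent — one path of length 2: r = (1/2)^2 = 1/4).
r to a grandoffspring = 1/4 (two parent–offspring links: r = (1/2)^2 = 1/4).
r to a half first cousin = 1/16 (half first cousins share one grandparent — one path of length 4: r = (1/2)^4 = 1/16).
Summing one r·B term per recipient: 4·0.125·0.082 + 1·0.25·0.206 + 1·0.25·0.546 + 2·0.0625·0.0814 = 0.239175.
0.239175 < 0.47: the indirect benefit is less than the cost.

No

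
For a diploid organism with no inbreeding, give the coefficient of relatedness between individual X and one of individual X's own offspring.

Each parent–offspring link contributes a factor of 1/2, and independent paths through distinct common ancestors add.
One parent–offspring link: r = (1/2)^1 = 1/2.

0.5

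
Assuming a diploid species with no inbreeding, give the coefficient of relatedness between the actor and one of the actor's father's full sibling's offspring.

Each parent–offspring link contributes a factor of 1/2, and independent paths through distinct common ancestors add.
First cousins share one grandparent pair — two paths of length 4: r = 2·(1/2)^4 = 1/8.

0.125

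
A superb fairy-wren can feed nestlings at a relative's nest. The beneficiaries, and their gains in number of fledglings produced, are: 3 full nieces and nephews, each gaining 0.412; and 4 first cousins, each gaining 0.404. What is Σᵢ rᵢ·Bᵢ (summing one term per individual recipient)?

0.511

r to a full niece or nephew = 1/4 (full aunt/uncle↔niece/nephew: two paths of length 3 through the shared grandparent pair: r = 2·(1/2)^3 = 1/4).
r to a first cousin = 1/8 (first cousins share one grandparent pair — two paths of length 4: r = 2·(1/2)^4 = 1/8).
Summing one r·B term per recipient: 3·0.25·0.412 + 4·0.125·0.404 = 0.511.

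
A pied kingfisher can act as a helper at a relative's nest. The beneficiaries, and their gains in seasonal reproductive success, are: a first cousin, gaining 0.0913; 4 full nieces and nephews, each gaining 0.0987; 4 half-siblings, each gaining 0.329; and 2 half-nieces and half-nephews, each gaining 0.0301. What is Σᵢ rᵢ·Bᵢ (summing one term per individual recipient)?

0.4466375

r to a first cousin = 0.125 (first cousins share one grandparent pair — two paths of length 4: r = 2·(1/2)^4 = 1/8).
r to a full niece or nephew = 0.25 (full aunt/uncle↔niece/nephew: two paths of length 3 through the shared grandparent pair: r = 2·(1/2)^3 = 1/4).
r to a half-sibling = 0.25 (half-sibs share one parent — one path of length 2: r = (1/2)^2 = 1/4).
r to a half-niece or half-nephew = 1/8 (half-aunt/uncle↔niece/nephew: one path of length 3: r = (1/2)^3 = 1/8).
Summing one r·B term per recipient: 1·0.125·0.0913 + 4·0.25·0.0987 + 4·0.25·0.329 + 2·0.125·0.0301 = 0.4466375.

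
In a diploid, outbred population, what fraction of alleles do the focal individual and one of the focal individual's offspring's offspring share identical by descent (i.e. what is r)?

0.25

Each parent–offspring link contributes a factor of 1/2, and independent paths through distinct common ancestors add.
Two parent–offspring links: r = (1/2)^2 = 1/4.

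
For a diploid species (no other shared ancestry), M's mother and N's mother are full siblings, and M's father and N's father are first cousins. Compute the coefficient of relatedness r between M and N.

Relatedness sums over independent paths through distinct common ancestors.
M and N are related in two ways: first cousins through their mothers (r = 1/8) and second cousins through their fathers (r = 1/32).
r = 1/8 + 1/32 = 5/32 = 0.15625.

0.15625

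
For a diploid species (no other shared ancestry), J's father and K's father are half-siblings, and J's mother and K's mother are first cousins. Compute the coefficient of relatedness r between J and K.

0.09375

Relatedness sums over independent paths through distinct common ancestors.
J and K are related in two ways: half first cousins through their fathers (r = 1/16) and second cousins through their mothers (r = 1/32).
r = 1/16 + 1/32 = 0.09375.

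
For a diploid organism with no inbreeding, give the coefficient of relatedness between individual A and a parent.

0.5

Each parent–offspring link contributes a factor of 1/2, and independent paths through distinct common ancestors add.
One parent–offspring link: r = (1/2)^1 = 1/2.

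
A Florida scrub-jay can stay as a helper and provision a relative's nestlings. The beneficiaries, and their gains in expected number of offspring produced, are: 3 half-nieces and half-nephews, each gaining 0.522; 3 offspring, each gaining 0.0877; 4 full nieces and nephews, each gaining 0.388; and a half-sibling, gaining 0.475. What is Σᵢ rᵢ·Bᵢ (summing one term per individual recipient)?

0.83405

r to a half-niece or half-nephew = 1/8 (half-aunt/uncle↔niece/nephew: one path of length 3: r = (1/2)^3 = 1/8).
r to an offspring = 1/2 (one parent–offspring link: r = (1/2)^1 = 1/2).
r to a full niece or nephew = 1/4 (full aunt/uncle↔niece/nephew: two paths of length 3 through the shared grandparent pair: r = 2·(1/2)^3 = 1/4).
r to a half-sibling = 0.25 (half-sibs share one parent — one path of length 2: r = (1/2)^2 = 1/4).
Summing one r·B term per recipient: 3·0.125·0.522 + 3·0.5·0.0877 + 4·0.25·0.388 + 1·0.25·0.475 = 0.83405.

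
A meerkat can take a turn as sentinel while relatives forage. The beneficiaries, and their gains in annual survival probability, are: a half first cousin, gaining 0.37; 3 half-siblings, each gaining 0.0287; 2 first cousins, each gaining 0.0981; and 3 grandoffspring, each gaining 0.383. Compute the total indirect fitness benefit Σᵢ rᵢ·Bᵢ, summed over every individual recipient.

0.356425

r to a half first cousin = 1/16 (half first cousins share one grandparent — one path of length 4: r = (1/2)^4 = 1/16).
r to a half-sibling = 1/4 (half-sibs share one parent — one path of length 2: r = (1/2)^2 = 1/4).
r to a first cousin = 1/8 (first cousins share one grandparent pair — two paths of length 4: r = 2·(1/2)^4 = 1/8).
r to a grandoffspring = 1/4 (two parent–offspring links: r = (1/2)^2 = 1/4).
Summing one r·B term per recipient: 1·0.0625·0.37 + 3·0.25·0.0287 + 2·0.125·0.0981 + 3·0.25·0.383 = 0.356425.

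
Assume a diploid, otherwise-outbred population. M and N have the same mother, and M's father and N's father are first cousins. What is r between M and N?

With two independent routes of shared ancestry, r is the sum of the two contributions.
M and N are related in two ways: half-sibs through their shared mother (r = 1/4) and second cousins through their fathers (r = 1/32).
r = 1/4 + 1/32 = 0.28125.

0.28125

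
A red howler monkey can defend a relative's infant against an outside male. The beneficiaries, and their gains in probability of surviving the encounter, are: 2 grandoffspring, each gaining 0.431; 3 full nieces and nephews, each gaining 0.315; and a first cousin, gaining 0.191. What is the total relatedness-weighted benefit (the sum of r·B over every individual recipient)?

0.475625

r to a grandoffspring = 0.25 (two parent–offspring links: r = (1/2)^2 = 1/4).
r to a full niece or nephew = 0.25 (full aunt/uncle↔niece/nephew: two paths of length 3 through the shared grandparent pair: r = 2·(1/2)^3 = 1/4).
r to a first cousin = 1/8 (first cousins share one grandparent pair — two paths of length 4: r = 2·(1/2)^4 = 1/8).
Summing one r·B term per recipient: 2·0.25·0.431 + 3·0.25·0.315 + 1·0.125·0.191 = 0.475625.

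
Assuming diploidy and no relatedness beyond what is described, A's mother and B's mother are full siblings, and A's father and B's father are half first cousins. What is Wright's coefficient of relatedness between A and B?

0.140625

Independent pedigree routes through distinct common ancestors add.
A and B are related in two ways: first cousins through their mothers (r = 1/8) and half second cousins through their fathers (r = 1/64).
r = 1/8 + 1/64 = 9/64 = 0.140625.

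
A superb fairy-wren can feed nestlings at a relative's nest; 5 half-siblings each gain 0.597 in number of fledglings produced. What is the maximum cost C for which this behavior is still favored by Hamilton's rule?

r to a half-sibling = 0.25 (half-sibs share one parent — one path of length 2: r = (1/2)^2 = 1/4).
Hamilton's rule: n·r·B > C, so the trait is favored while C < n·r·B = 5·0.25·0.597 = 0.74625.

0.74625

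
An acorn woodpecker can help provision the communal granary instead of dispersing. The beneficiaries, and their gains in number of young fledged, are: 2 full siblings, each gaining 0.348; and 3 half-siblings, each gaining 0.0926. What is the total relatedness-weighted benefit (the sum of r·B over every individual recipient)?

0.41745

r to a full sibling = 0.5 (full sibs share both parents — two paths of length 2: r = 2·(1/2)^2 = 1/2).
r to a half-sibling = 0.25 (half-sibs share one parent — one path of length 2: r = (1/2)^2 = 1/4).
Summing one r·B term per recipient: 2·0.5·0.348 + 3·0.25·0.0926 = 0.41745.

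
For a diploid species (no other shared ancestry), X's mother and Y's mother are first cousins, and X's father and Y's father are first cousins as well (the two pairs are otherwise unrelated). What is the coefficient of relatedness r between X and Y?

Independent pedigree routes through distinct common ancestors add.
X and Y are related in two ways: second cousins through their mothers (r = 1/32) and second cousins through their fathers (r = 1/32).
r = 1/32 + 1/32 = 1/16 = 0.0625.

0.0625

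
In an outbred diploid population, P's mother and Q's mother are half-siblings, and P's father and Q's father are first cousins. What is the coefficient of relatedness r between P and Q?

Independent pedigree routes through distinct common ancestors add.
P and Q are related in two ways: half first cousins through their mothers (r = 1/16) and second cousins through their fathers (r = 1/32).
r = 1/16 + 1/32 = 3/32 = 0.09375.

0.09375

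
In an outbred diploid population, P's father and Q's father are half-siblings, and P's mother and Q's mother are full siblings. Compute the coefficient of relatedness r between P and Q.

Wright's path rule: contributions from independent ancestry routes add.
P and Q are related in two ways: half first cousins through their fathers (r = 1/16) and first cousins through their mothers (r = 1/8).
r = 1/16 + 1/8 = 3/16 = 0.1875.

0.1875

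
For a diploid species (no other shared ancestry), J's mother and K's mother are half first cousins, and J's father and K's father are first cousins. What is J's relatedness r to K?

Independent pedigree routes through distinct common ancestors add.
J and K are related in two ways: half second cousins through their mothers (r = 1/64) and second cousins through their fathers (r = 1/32).
r = 1/64 + 1/32 = 0.046875.

0.046875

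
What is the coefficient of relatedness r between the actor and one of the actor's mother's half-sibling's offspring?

0.0625

Each parent–offspring link contributes a factor of 1/2, and independent paths through distinct common ancestors add.
Half first cousins share one grandparent — one path of length 4: r = (1/2)^4 = 1/16.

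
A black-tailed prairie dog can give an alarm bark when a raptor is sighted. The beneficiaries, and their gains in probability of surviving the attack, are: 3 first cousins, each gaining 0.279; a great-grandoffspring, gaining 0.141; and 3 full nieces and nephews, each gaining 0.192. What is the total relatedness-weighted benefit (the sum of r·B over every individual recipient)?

0.26625

r to a first cousin = 0.125 (first cousins share one grandparent pair — two paths of length 4: r = 2·(1/2)^4 = 1/8).
r to a great-grandoffspring = 1/8 (three parent–offspring links: r = (1/2)^3 = 1/8).
r to a full niece or nephew = 0.25 (full aunt/uncle↔niece/nephew: two paths of length 3 through the shared grandparent pair: r = 2·(1/2)^3 = 1/4).
Summing one r·B term per recipient: 3·0.125·0.279 + 1·0.125·0.141 + 3·0.25·0.192 = 0.26625.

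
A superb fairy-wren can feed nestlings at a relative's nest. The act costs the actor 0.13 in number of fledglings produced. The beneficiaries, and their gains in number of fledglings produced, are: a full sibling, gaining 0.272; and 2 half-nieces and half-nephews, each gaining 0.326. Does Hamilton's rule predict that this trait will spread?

Yes

Hamilton's rule: the trait is favored when the sum of r·B over every recipient exceeds the actor's cost C.
r to a full sibling = 0.5 (full sibs share both parents — two paths of length 2: r = 2·(1/2)^2 = 1/2).
r to a half-niece or half-nephew = 1/8 (half-aunt/uncle↔niece/nephew: one path of length 3: r = (1/2)^3 = 1/8).
Summing one r·B term per recipient: 1·0.5·0.272 + 2·0.125·0.326 = 0.2175.
0.2175 > 0.13: the indirect benefit exceeds the cost.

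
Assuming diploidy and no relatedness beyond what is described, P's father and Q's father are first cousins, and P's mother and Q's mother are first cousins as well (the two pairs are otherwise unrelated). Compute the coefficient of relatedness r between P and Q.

0.0625

With two independent routes of shared ancestry, r is the sum of the two contributions.
P and Q are related in two ways: second cousins through their fathers (r = 1/32) and second cousins through their mothers (r = 1/32).
r = 1/32 + 1/32 = 1/16 = 0.0625.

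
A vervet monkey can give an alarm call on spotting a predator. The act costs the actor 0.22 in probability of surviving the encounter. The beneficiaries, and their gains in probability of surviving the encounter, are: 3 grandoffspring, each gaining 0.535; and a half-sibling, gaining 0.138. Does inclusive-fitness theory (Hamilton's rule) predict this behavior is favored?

Yes

Hamilton's rule: the trait is favored when the sum of r·B over every recipient exceeds the actor's cost C.
r to a grandoffspring = 0.25 (two parent–offspring links: r = (1/2)^2 = 1/4).
r to a half-sibling = 0.25 (half-sibs share one parent — one path of length 2: r = (1/2)^2 = 1/4).
Summing one r·B term per recipient: 3·0.25·0.535 + 1·0.25·0.138 = 0.43575.
0.43575 > 0.22: the indirect benefit exceeds the cost.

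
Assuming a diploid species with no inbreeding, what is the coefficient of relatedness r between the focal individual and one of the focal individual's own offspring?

Each parent–offspring link contributes a factor of 1/2, and independent paths through distinct common ancestors add.
One parent–offspring link: r = (1/2)^1 = 1/2.

0.5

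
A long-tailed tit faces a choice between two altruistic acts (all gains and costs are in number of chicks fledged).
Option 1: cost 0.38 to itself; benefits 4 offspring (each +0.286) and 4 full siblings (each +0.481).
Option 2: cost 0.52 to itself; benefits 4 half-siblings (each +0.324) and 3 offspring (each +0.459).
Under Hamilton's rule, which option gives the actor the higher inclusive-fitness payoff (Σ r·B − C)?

Option 1: r to an offspring = 0.5.
Option 1: r to a full sibling = 0.5.
Option 1: Σ r·B − C = (4·0.5·0.286 + 4·0.5·0.481) − 0.38 = 1.154.
Option 2: r to a half-sibling = 0.25.
Option 2: r to an offspring = 0.5.
Option 2: Σ r·B − C = (4·0.25·0.324 + 3·0.5·0.459) − 0.52 = 0.4925.
Option 1 has the higher net inclusive-fitness payoff.

Option 1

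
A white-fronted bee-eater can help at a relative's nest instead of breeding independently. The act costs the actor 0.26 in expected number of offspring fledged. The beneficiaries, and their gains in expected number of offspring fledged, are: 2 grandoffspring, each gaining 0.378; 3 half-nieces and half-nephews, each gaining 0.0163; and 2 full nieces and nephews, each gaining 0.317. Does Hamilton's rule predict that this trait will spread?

Hamilton's rule: the trait is favored when the sum of r·B over every recipient exceeds the actor's cost C.
r to a grandoffspring = 0.25 (two parent–offspring links: r = (1/2)^2 = 1/4).
r to a half-niece or half-nephew = 1/8 (half-aunt/uncle↔niece/nephew: one path of length 3: r = (1/2)^3 = 1/8).
r to a full niece or nephew = 1/4 (full aunt/uncle↔niece/nephew: two paths of length 3 through the shared grandparent pair: r = 2·(1/2)^3 = 1/4).
Summing one r·B term per recipient: 2·0.25·0.378 + 3·0.125·0.0163 + 2·0.25·0.317 = 0.3536125.
0.3536125 > 0.26: the indirect benefit exceeds the cost.

Yes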